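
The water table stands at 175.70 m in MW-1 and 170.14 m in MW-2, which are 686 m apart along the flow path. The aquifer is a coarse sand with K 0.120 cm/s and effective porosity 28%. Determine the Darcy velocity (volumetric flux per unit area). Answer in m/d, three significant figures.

0.840 m/d

Hydraulic gradient i = (175.70 − 170.14) / 686 = 5.56 / 686 = 0.008105
K = 0.120 cm/s × 864 = 103.7 m/d
Darcy flux q = K·i = 103.7 × 0.008105 = 0.8403 m/d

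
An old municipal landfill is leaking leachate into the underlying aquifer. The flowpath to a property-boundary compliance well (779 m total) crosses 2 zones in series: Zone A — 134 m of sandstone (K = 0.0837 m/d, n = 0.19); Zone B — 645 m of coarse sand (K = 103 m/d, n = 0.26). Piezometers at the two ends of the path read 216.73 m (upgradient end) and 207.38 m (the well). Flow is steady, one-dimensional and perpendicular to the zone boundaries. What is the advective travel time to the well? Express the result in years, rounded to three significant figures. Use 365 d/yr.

Total head drop ΔH = 216.73 − 207.38 = 9.35 m
Continuity: the same q passes through each zone, so ΔH = q·Σ(L_j/K_j) — the zones act as resistances in series.
Σ(L/K) = 134/0.0837 + 645/103 = 1601 + 6.262 = 1607 d
q = ΔH / Σ(L/K) = 9.35 / 1607 = 0.005818 m/d (same in every zone)
Zone A: v = q/n = 0.005818/0.19 = 0.03062 m/d → t_A = 134/0.03062 = 4376 d
Zone B: v = q/n = 0.005818/0.26 = 0.02238 m/d → t_B = 645/0.02238 = 28830 d
Total t = 4376 + 28830 = 33200 d
   = 33200 / 365 = 91.0 yr

91.0 years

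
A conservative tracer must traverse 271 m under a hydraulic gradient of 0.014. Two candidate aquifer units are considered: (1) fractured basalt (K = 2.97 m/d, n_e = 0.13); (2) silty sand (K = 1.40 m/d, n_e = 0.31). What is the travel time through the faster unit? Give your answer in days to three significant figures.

847 days

Unit 1 (fractured basalt): v = 2.97×0.014/0.13 = 0.3198 m/d, t = 271/0.3198 = 847.3 d
Unit 2 (silty sand): v = 1.40×0.014/0.31 = 0.06323 m/d, t = 271/0.06323 = 4286 d
Faster unit: t = 847 d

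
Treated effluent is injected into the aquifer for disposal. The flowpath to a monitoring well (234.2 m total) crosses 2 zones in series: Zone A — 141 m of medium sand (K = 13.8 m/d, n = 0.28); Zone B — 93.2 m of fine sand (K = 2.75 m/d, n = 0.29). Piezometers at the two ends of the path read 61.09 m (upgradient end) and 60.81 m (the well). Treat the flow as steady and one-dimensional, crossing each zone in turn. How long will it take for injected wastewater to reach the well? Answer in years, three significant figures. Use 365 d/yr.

Total head drop ΔH = 61.09 − 60.81 = 0.28 m
Continuity: the same q passes through each zone, so ΔH = q·Σ(L_j/K_j) — the zones act as resistances in series.
Σ(L/K) = 141/13.8 + 93.2/2.75 = 10.22 + 33.89 = 44.11 d
q = ΔH / Σ(L/K) = 0.28 / 44.11 = 0.006348 m/d (same in every zone)
Zone A: v = q/n = 0.006348/0.28 = 0.02267 m/d → t_A = 141/0.02267 = 6219 d
Zone B: v = q/n = 0.006348/0.29 = 0.02189 m/d → t_B = 93.2/0.02189 = 4258 d
Total t = 6219 + 4258 = 10480 d
   = 10480 / 365 = 28.7 yr

28.7 years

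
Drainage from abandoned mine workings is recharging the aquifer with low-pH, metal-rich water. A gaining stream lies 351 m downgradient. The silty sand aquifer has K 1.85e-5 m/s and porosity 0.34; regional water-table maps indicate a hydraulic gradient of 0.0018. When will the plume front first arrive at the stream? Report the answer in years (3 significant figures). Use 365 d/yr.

114 years

K = 1.85e-5 m/s × 86400 s/d = 1.598 m/d
q = Ki = 1.598 × 0.0018 = 0.002877 m/d
Seepage velocity v = q / n = 0.002877 / 0.34 = 0.008462 m/d
t = L / v = 351 / 0.008462 = 41480 d
   = 41480 / 365 = 114 yr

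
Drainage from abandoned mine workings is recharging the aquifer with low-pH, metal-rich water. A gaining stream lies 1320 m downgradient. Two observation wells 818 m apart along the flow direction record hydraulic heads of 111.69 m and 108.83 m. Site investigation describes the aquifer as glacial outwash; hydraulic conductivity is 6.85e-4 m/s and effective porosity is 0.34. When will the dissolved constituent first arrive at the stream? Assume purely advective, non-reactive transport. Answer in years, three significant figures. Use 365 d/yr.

Hydraulic gradient i = (111.69 − 108.83) / 818 = 2.86 / 818 = 0.003496
K = 6.85e-4 m/s × 86400 s/d = 59.18 m/d
Darcy flux q = K·i = 59.18 × 0.003496 = 0.2069 m/d
v = Ki/n = 59.18·0.003496/0.34 = 0.6086 m/d
t = L / v = 1320 / 0.6086 = 2169 d
   = 2169 / 365 = 5.94 yr

5.94 years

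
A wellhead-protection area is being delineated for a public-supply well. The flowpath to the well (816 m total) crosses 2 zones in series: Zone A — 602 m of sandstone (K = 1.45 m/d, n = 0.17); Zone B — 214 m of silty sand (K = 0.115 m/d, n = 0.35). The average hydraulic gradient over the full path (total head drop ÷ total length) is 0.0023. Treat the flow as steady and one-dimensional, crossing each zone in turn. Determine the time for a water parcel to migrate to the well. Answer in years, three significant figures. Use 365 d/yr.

For zones in series the flux q is common to all zones; the equivalent conductivity is the harmonic (thickness-weighted) mean, K_eq = L_total / Σ(L_j/K_j).
Σ(L/K) = 602/1.45 + 214/0.115 = 415.2 + 1861 = 2276 d
K_eq = L_total / Σ(L/K) = 816 / 2276 = 0.3585 m/d
q = K_eq · i = 0.3585 × 0.0023 = 8.246e-4 m/d (same in every zone)
Zone A: v = q/n = 8.246e-4/0.17 = 0.004851 m/d → t_A = 602/0.004851 = 124100 d
Zone B: v = q/n = 8.246e-4/0.35 = 0.002356 m/d → t_B = 214/0.002356 = 90830 d
Total t = 124100 + 90830 = 214900 d
   = 214900 / 365 = 589 yr

589 years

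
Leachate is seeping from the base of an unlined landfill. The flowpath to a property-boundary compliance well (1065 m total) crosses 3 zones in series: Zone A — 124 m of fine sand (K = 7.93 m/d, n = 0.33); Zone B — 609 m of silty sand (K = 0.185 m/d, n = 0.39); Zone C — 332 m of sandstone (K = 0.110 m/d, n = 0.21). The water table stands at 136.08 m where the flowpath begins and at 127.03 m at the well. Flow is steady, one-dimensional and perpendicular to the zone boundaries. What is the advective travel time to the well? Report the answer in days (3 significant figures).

243000 days

Total head drop ΔH = 136.08 − 127.03 = 9.05 m
Steady 1-D flow in series ⇒ the Darcy flux q is identical in every zone and the zone head losses add (resistances L/K in series).
Σ(L/K) = 124/7.93 + 609/0.185 + 332/0.110 = 15.64 + 3292 + 3018 = 6326 d
q = ΔH / Σ(L/K) = 9.05 / 6326 = 0.001431 m/d (same in every zone)
Zone A: v = q/n = 0.001431/0.33 = 0.004335 m/d → t_A = 124/0.004335 = 28600 d
Zone B: v = q/n = 0.001431/0.39 = 0.003668 m/d → t_B = 609/0.003668 = 166000 d
Zone C: v = q/n = 0.001431/0.21 = 0.006813 m/d → t_C = 332/0.006813 = 48730 d
Total t = 28600 + 166000 + 48730 = 243300 d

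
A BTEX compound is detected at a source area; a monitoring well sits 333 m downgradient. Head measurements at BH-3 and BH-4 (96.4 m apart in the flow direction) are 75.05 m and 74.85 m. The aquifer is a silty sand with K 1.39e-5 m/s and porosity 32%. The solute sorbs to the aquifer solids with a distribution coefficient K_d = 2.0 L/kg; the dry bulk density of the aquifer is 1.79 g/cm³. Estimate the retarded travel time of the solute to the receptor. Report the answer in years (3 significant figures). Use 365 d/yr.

1430 years

Hydraulic gradient i = (75.05 − 74.85) / 96.4 = 0.20 / 96.4 = 0.002075
K = 1.39e-5 m/s × 86400 s/d = 1.201 m/d
Darcy flux q = K·i = 1.201 × 0.002075 = 0.002492 m/d
v_s = q/n_e = 0.002492/0.32 = 0.007786 m/d
Retardation R = 1 + ρ_b·K_d/n = 1 + 1.79×2.0/0.32 = 12.19
Contaminant velocity v_c = v/R = 0.007786/12.19 = 6.389e-4 m/d
t = L/v_c = 333/6.389e-4 = 521200 d
   = 521200/365 = 1430 yr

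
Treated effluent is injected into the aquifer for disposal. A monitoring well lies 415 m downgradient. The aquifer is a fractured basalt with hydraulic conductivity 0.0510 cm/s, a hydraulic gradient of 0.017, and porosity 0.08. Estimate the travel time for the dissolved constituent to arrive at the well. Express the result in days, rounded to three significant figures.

K = 0.0510 cm/s × 864 = 44.06 m/d
Specific discharge q = 44.06 × 0.017 = 0.7491 m/d
v = Ki/n = 44.06·0.017/0.08 = 9.364 m/d
t = L / v = 415 / 9.364 = 44.32 d

44.3 days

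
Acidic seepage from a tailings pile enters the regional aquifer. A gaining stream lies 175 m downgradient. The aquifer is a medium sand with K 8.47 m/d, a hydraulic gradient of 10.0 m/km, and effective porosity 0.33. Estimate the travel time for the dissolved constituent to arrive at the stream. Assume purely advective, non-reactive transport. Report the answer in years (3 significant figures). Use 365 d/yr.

1.87 years

q = Ki = 8.47 × 0.010 = 0.08470 m/d
v_s = q/n_e = 0.08470/0.33 = 0.2567 m/d
t = L / v = 175 / 0.2567 = 681.8 d
   = 681.8 / 365 = 1.87 yr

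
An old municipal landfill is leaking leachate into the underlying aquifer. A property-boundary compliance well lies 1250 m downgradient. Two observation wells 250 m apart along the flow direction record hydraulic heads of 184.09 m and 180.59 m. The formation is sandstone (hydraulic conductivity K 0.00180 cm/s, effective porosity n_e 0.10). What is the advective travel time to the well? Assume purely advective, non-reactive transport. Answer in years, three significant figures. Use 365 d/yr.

15.7 years

Hydraulic gradient i = (184.09 − 180.59) / 250 = 3.50 / 250 = 0.01400
K = 0.00180 cm/s × 864 = 1.555 m/d
Specific discharge q = 1.555 × 0.01400 = 0.02177 m/d
Average linear velocity = 0.02177 / 0.10 = 0.2177 m/d
t = L / v = 1250 / 0.2177 = 5741 d
   = 5741 / 365 = 15.7 yr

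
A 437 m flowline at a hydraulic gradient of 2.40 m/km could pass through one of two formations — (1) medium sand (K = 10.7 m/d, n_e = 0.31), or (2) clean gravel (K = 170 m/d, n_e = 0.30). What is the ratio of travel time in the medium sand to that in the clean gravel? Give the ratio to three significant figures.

Unit 1 (medium sand): v = 10.7×0.0024/0.31 = 0.08284 m/d, t = 437/0.08284 = 5275 d
Unit 2 (clean gravel): v = 170×0.0024/0.30 = 1.360 m/d, t = 437/1.360 = 321.3 d
t(medium sand) / t(clean gravel) = 5275/321.3 = 16.4

16.4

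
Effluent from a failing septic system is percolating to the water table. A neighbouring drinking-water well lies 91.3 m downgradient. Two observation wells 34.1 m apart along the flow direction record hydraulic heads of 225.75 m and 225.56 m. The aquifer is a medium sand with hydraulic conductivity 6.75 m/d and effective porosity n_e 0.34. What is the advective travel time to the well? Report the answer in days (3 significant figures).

Hydraulic gradient i = (225.75 − 225.56) / 34.1 = 0.19 / 34.1 = 0.005572
Specific discharge q = 6.75 × 0.005572 = 0.03761 m/d
Average linear velocity = 0.03761 / 0.34 = 0.1106 m/d
t = L / v = 91.3 / 0.1106 = 825.4 d

825 days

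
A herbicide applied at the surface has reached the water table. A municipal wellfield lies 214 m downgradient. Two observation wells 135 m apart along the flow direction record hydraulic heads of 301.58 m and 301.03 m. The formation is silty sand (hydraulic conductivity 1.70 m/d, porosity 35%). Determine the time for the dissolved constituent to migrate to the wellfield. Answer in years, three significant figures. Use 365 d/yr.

Hydraulic gradient i = (301.58 − 301.03) / 135 = 0.55 / 135 = 0.004074
Darcy flux q = K·i = 1.70 × 0.004074 = 0.006926 m/d
v_s = q/n_e = 0.006926/0.35 = 0.01979 m/d
t = L / v = 214 / 0.01979 = 10810 d
   = 10810 / 365 = 29.6 yr

29.6 years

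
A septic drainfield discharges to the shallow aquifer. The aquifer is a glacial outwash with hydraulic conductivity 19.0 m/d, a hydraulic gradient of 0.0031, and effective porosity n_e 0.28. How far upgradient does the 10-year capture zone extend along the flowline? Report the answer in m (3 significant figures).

768 m

q = Ki = 19.0 × 0.0031 = 0.05890 m/d
v_s = q/n_e = 0.05890/0.28 = 0.2104 m/d
T = 10 yr × 365 = 3650 d
L = v × T = 0.2104 × 3650 = 767.8 m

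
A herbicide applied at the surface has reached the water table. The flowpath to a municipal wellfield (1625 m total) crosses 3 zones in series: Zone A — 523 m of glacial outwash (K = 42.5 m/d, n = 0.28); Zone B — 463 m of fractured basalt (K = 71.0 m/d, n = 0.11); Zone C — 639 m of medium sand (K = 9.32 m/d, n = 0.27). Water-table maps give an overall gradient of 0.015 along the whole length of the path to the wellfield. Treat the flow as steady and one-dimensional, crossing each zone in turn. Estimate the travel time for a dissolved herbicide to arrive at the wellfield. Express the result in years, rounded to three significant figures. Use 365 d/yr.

Steady 1-D flow in series ⇒ the Darcy flux q is identical in every zone and the zone head losses add (resistances L/K in series).
Σ(L/K) = 523/42.5 + 463/71.0 + 639/9.32 = 12.31 + 6.521 + 68.56 = 87.39 d
K_eq = L_total / Σ(L/K) = 1625 / 87.39 = 18.59 m/d
q = K_eq · i = 18.59 × 0.015 = 0.2789 m/d (same in every zone)
Zone A: v = q/n = 0.2789/0.28 = 0.9962 m/d → t_A = 523/0.9962 = 525.0 d
Zone B: v = q/n = 0.2789/0.11 = 2.536 m/d → t_B = 463/2.536 = 182.6 d
Zone C: v = q/n = 0.2789/0.27 = 1.033 m/d → t_C = 639/1.033 = 618.6 d
Total t = 525.0 + 182.6 + 618.6 = 1326 d
   = 1326 / 365 = 3.63 yr

3.63 years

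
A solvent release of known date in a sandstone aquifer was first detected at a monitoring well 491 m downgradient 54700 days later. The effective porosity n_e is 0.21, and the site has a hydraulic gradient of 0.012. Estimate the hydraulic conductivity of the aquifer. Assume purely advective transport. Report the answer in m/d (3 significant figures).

0.157 m/d

v = L / t = 491 / 54700 = 0.008976 m/d
K = v · n / i = 0.008976 × 0.21 / 0.012 = 0.157 m/d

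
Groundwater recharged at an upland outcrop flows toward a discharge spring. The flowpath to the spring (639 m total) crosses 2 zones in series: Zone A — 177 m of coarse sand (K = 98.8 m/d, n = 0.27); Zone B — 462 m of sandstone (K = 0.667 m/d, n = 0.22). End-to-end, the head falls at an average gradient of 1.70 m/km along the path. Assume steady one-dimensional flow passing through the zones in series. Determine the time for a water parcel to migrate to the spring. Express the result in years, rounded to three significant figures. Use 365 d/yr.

262 years

Continuity: the same q passes through each zone, so ΔH = q·Σ(L_j/K_j) — the zones act as resistances in series.
Σ(L/K) = 177/98.8 + 462/0.667 = 1.791 + 692.7 = 694.4 d
K_eq = L_total / Σ(L/K) = 639 / 694.4 = 0.9202 m/d
q = K_eq · i = 0.9202 × 0.0017 = 0.001564 m/d (same in every zone)
Zone A: v = q/n = 0.001564/0.27 = 0.005794 m/d → t_A = 177/0.005794 = 30550 d
Zone B: v = q/n = 0.001564/0.22 = 0.007110 m/d → t_B = 462/0.007110 = 64980 d
Total t = 30550 + 64980 = 95530 d
   = 95530 / 365 = 262 yr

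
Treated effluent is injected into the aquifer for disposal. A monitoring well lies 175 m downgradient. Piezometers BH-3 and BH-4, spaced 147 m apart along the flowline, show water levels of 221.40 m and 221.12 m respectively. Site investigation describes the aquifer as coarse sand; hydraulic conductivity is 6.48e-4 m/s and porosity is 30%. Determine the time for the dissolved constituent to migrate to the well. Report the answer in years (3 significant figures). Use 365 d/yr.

Hydraulic gradient i = (221.40 − 221.12) / 147 = 0.28 / 147 = 0.001905
K = 6.48e-4 m/s × 86400 s/d = 55.99 m/d
q = Ki = 55.99 × 0.001905 = 0.1066 m/d
Seepage velocity v = q / n = 0.1066 / 0.30 = 0.3555 m/d
t = L / v = 175 / 0.3555 = 492.3 d
   = 492.3 / 365 = 1.35 yr

1.35 years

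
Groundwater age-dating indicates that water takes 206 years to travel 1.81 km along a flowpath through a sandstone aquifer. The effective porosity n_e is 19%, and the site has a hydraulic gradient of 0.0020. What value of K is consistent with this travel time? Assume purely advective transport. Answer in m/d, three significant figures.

2.29 m/d

t = 206 years = 75190 d
L = 1.81 km = 1810 m
v = L / t = 1810 / 75190 = 0.02407 m/d
K = v · n / i = 0.02407 × 0.19 / 0.0020 = 2.29 m/d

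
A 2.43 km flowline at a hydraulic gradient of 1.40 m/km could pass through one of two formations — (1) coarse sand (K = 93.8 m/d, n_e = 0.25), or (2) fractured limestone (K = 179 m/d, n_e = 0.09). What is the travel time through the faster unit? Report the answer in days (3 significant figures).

873 days

Unit 1 (coarse sand): v = 93.8×0.0014/0.25 = 0.5253 m/d, t = 2430/0.5253 = 4626 d
Unit 2 (fractured limestone): v = 179×0.0014/0.09 = 2.784 m/d, t = 2430/2.784 = 872.7 d
Faster unit: t = 873 d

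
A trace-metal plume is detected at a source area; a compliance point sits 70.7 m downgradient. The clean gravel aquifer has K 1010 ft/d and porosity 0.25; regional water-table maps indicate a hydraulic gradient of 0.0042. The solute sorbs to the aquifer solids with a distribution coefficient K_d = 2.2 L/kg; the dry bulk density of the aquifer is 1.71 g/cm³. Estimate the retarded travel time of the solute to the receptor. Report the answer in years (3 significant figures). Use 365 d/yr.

K = 1010 ft/d × 0.3048 = 307.8 m/d
q = Ki = 307.8 × 0.0042 = 1.293 m/d
Average linear velocity = 1.293 / 0.25 = 5.172 m/d
Retardation R = 1 + ρ_b·K_d/n = 1 + 1.71×2.2/0.25 = 16.05
Contaminant velocity v_c = v/R = 5.172/16.05 = 0.3223 m/d
t = L/v_c = 70.7/0.3223 = 219.4 d
   = 219.4/365 = 0.601 yr

0.601 years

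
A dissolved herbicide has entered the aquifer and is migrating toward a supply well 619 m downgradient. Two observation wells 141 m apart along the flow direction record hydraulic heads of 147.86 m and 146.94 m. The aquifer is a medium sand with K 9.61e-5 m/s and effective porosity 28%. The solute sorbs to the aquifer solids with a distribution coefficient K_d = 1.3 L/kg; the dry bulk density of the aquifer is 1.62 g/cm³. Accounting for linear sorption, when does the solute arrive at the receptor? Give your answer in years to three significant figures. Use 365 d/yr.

Hydraulic gradient i = (147.86 − 146.94) / 141 = 0.92 / 141 = 0.006525
K = 9.61e-5 m/s × 86400 s/d = 8.303 m/d
q = Ki = 8.303 × 0.006525 = 0.05418 m/d
Average linear velocity = 0.05418 / 0.28 = 0.1935 m/d
Retardation R = 1 + ρ_b·K_d/n = 1 + 1.62×1.3/0.28 = 8.521
Contaminant velocity v_c = v/R = 0.1935/8.521 = 0.02271 m/d
t = L/v_c = 619/0.02271 = 27260 d
   = 27260/365 = 74.7 yr

74.7 years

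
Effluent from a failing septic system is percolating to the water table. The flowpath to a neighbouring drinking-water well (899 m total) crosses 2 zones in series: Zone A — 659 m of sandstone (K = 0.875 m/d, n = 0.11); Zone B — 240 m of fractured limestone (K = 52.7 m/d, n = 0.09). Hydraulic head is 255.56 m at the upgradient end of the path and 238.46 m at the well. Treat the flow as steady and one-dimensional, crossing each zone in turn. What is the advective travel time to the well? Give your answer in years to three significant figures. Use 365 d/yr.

Total head drop ΔH = 255.56 − 238.46 = 17.10 m
Steady 1-D flow in series ⇒ the Darcy flux q is identical in every zone and the zone head losses add (resistances L/K in series).
Σ(L/K) = 659/0.875 + 240/52.7 = 753.1 + 4.554 = 757.7 d
q = ΔH / Σ(L/K) = 17.10 / 757.7 = 0.02257 m/d (same in every zone)
Zone A: v = q/n = 0.02257/0.11 = 0.2052 m/d → t_A = 659/0.2052 = 3212 d
Zone B: v = q/n = 0.02257/0.09 = 0.2508 m/d → t_B = 240/0.2508 = 957.1 d
Total t = 3212 + 957.1 = 4169 d
   = 4169 / 365 = 11.4 yr

11.4 years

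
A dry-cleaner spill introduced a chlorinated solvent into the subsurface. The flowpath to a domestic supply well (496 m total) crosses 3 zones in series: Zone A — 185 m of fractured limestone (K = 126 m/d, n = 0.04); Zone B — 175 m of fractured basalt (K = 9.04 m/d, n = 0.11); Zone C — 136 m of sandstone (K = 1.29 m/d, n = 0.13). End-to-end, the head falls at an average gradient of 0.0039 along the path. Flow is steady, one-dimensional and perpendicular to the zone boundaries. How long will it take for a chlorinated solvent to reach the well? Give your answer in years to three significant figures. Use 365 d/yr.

7.93 years

Continuity: the same q passes through each zone, so ΔH = q·Σ(L_j/K_j) — the zones act as resistances in series.
Σ(L/K) = 185/126 + 175/9.04 + 136/1.29 = 1.468 + 19.36 + 105.4 = 126.3 d
K_eq = L_total / Σ(L/K) = 496 / 126.3 = 3.929 m/d
q = K_eq · i = 3.929 × 0.0039 = 0.01532 m/d (same in every zone)
Zone A: v = q/n = 0.01532/0.04 = 0.3830 m/d → t_A = 185/0.3830 = 483.0 d
Zone B: v = q/n = 0.01532/0.11 = 0.1393 m/d → t_B = 175/0.1393 = 1256 d
Zone C: v = q/n = 0.01532/0.13 = 0.1179 m/d → t_C = 136/0.1179 = 1154 d
Total t = 483.0 + 1256 + 1154 = 2893 d
   = 2893 / 365 = 7.93 yr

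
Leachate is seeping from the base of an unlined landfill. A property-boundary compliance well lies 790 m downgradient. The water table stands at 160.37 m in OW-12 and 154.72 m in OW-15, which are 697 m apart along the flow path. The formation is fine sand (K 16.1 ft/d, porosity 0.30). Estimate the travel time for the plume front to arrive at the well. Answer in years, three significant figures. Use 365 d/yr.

Hydraulic gradient i = (160.37 − 154.72) / 697 = 5.65 / 697 = 0.008106
K = 16.1 ft/d × 0.3048 = 4.907 m/d
Darcy flux q = K·i = 4.907 × 0.008106 = 0.03978 m/d
v = Ki/n = 4.907·0.008106/0.30 = 0.1326 m/d
t = L / v = 790 / 0.1326 = 5958 d
   = 5958 / 365 = 16.3 yr

16.3 years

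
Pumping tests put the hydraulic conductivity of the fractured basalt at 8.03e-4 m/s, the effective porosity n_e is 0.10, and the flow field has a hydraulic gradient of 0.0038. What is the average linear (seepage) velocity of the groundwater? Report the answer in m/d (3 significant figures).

2.64 m/d

K = 8.03e-4 m/s × 86400 s/d = 69.38 m/d
q = Ki = 69.38 × 0.0038 = 0.2636 m/d
v_s = q/n_e = 0.2636/0.10 = 2.636 m/d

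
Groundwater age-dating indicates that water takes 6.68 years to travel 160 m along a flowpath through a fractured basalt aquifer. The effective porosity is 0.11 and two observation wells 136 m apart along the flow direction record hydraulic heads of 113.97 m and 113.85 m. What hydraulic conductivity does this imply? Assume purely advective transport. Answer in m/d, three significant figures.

8.18 m/d

Hydraulic gradient i = (113.97 − 113.85) / 136 = 0.12 / 136 = 8.824e-4
t = 6.68 years = 2438 d
v = L / t = 160 / 2438 = 0.06562 m/d
K = v · n / i = 0.06562 × 0.11 / 8.824e-4 = 8.18 m/d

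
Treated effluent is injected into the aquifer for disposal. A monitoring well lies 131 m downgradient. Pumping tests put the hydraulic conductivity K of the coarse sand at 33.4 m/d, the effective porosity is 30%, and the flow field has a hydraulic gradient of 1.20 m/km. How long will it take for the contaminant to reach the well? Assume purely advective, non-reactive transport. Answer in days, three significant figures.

q = Ki = 33.4 × 0.0012 = 0.04008 m/d
Average linear velocity = 0.04008 / 0.30 = 0.1336 m/d
t = L / v = 131 / 0.1336 = 980.5 d

981 days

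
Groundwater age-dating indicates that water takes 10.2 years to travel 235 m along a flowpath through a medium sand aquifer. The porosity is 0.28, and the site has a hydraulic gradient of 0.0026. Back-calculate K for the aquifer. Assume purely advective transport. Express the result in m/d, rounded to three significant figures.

6.80 m/d

t = 10.2 years = 3723 d
v = L / t = 235 / 3723 = 0.06312 m/d
K = v · n / i = 0.06312 × 0.28 / 0.0026 = 6.80 m/d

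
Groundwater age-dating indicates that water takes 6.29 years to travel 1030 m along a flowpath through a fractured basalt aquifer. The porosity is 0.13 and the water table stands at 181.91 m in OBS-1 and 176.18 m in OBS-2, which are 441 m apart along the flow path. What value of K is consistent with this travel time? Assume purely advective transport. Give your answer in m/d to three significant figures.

Hydraulic gradient i = (181.91 − 176.18) / 441 = 5.73 / 441 = 0.01299
t = 6.29 years = 2296 d
v = L / t = 1030 / 2296 = 0.4486 m/d
K = v · n / i = 0.4486 × 0.13 / 0.01299 = 4.49 m/d

4.49 m/d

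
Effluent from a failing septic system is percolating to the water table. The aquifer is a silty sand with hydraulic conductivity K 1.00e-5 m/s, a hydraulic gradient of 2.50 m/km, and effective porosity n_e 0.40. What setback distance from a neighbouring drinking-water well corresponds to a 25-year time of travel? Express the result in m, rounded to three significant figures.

K = 1.00e-5 m/s × 86400 s/d = 0.8640 m/d
Specific discharge q = 0.8640 × 0.0025 = 0.002160 m/d
Seepage velocity v = q / n = 0.002160 / 0.40 = 0.005400 m/d
T = 25 yr × 365 = 9125 d
L = v × T = 0.005400 × 9125 = 49.28 m

49.3 m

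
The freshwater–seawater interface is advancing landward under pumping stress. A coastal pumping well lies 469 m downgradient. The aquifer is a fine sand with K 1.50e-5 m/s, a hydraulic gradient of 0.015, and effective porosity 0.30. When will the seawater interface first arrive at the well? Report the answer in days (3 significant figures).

7240 days

K = 1.50e-5 m/s × 86400 s/d = 1.296 m/d
Darcy flux q = K·i = 1.296 × 0.015 = 0.01944 m/d
Seepage velocity v = q / n = 0.01944 / 0.30 = 0.06480 m/d
t = L / v = 469 / 0.06480 = 7238 d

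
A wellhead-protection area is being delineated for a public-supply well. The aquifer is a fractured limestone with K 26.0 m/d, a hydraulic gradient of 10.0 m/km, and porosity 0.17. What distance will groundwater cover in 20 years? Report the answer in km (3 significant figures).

q = Ki = 26.0 × 0.010 = 0.2600 m/d
Seepage velocity v = q / n = 0.2600 / 0.17 = 1.529 m/d
T = 20 yr × 365 = 7300 d
L = v × T = 1.529 × 7300 = 11160 m
   = 11.2 km

11.2 km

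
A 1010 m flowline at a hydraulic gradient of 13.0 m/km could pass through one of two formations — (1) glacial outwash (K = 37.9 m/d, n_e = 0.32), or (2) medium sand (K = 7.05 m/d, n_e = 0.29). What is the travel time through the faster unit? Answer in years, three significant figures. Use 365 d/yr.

1.80 years

Unit 1 (glacial outwash): v = 37.9×0.013/0.32 = 1.540 m/d, t = 1010/1.540 = 656.0 d
Unit 2 (medium sand): v = 7.05×0.013/0.29 = 0.3160 m/d, t = 1010/0.3160 = 3196 d
Faster: 656.0 d / 365 = 1.80 yr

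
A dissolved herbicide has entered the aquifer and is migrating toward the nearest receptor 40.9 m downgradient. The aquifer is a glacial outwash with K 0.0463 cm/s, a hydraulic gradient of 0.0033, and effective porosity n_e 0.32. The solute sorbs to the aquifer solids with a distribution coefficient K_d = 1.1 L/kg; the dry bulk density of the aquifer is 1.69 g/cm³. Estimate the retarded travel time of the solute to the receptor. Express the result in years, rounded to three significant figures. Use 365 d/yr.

K = 0.0463 cm/s × 864 = 40.00 m/d
q = Ki = 40.00 × 0.0033 = 0.1320 m/d
v = Ki/n = 40.00·0.0033/0.32 = 0.4125 m/d
Retardation R = 1 + ρ_b·K_d/n = 1 + 1.69×1.1/0.32 = 6.809
Contaminant velocity v_c = v/R = 0.4125/6.809 = 0.06058 m/d
t = L/v_c = 40.9/0.06058 = 675.1 d
   = 675.1/365 = 1.85 yr

1.85 years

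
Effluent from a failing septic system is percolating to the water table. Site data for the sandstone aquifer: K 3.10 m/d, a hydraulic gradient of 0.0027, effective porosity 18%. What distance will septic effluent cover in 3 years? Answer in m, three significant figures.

50.9 m

Darcy flux q = K·i = 3.10 × 0.0027 = 0.008370 m/d
v_s = q/n_e = 0.008370/0.18 = 0.04650 m/d
T = 3 yr × 365 = 1095 d
L = v × T = 0.04650 × 1095 = 50.92 m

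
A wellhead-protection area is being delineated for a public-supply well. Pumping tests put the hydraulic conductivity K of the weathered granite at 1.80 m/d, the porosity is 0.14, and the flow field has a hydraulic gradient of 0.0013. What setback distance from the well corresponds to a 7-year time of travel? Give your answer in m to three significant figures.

Darcy flux q = K·i = 1.80 × 0.0013 = 0.002340 m/d
v_s = q/n_e = 0.002340/0.14 = 0.01671 m/d
T = 7 yr × 365 = 2555 d
L = v × T = 0.01671 × 2555 = 42.71 m

42.7 m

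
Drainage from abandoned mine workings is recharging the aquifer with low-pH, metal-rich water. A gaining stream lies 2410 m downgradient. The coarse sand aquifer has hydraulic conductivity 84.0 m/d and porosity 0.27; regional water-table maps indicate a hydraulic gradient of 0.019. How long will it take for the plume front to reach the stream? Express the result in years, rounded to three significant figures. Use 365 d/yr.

1.12 years

Specific discharge q = 84.0 × 0.019 = 1.596 m/d
v_s = q/n_e = 1.596/0.27 = 5.911 m/d
t = L / v = 2410 / 5.911 = 407.7 d
   = 407.7 / 365 = 1.12 yr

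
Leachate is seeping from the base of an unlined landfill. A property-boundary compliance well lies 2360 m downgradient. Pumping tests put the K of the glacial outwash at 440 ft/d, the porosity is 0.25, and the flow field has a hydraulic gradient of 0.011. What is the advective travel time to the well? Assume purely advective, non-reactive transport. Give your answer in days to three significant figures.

400 days

K = 440 ft/d × 0.3048 = 134.1 m/d
Specific discharge q = 134.1 × 0.011 = 1.475 m/d
Average linear velocity = 1.475 / 0.25 = 5.901 m/d
t = L / v = 2360 / 5.901 = 399.9 d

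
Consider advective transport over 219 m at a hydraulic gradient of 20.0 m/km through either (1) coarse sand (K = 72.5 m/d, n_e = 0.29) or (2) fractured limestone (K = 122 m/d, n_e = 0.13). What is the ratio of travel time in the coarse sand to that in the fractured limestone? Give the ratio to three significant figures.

3.75

Unit 1 (coarse sand): v = 72.5×0.020/0.29 = 5.000 m/d, t = 219/5.000 = 43.80 d
Unit 2 (fractured limestone): v = 122×0.020/0.13 = 18.77 m/d, t = 219/18.77 = 11.67 d
t(coarse sand) / t(fractured limestone) = 43.80/11.67 = 3.75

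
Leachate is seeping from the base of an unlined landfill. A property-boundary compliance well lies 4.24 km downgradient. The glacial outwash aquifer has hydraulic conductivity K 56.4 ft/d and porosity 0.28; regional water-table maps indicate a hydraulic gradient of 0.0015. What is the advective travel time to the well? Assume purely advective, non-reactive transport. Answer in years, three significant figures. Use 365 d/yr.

K = 56.4 ft/d × 0.3048 = 17.19 m/d
Specific discharge q = 17.19 × 0.0015 = 0.02579 m/d
Average linear velocity = 0.02579 / 0.28 = 0.09209 m/d
L = 4.24 km = 4240 m
t = L / v = 4240 / 0.09209 = 46040 d
   = 46040 / 365 = 126 yr

126 years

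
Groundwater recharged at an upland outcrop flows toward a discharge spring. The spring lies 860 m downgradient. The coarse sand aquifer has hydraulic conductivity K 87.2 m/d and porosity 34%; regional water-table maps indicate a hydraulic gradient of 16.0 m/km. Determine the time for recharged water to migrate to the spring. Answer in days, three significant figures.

Darcy flux q = K·i = 87.2 × 0.016 = 1.395 m/d
Seepage velocity v = q / n = 1.395 / 0.34 = 4.104 m/d
t = L / v = 860 / 4.104 = 209.6 d

210 days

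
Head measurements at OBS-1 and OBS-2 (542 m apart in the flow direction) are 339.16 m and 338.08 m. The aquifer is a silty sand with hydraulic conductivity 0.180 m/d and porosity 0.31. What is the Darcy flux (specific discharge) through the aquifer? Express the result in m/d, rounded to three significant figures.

Hydraulic gradient i = (339.16 − 338.08) / 542 = 1.08 / 542 = 0.001993
q = Ki = 0.180 × 0.001993 = 3.587e-4 m/d

3.59e-4 m/d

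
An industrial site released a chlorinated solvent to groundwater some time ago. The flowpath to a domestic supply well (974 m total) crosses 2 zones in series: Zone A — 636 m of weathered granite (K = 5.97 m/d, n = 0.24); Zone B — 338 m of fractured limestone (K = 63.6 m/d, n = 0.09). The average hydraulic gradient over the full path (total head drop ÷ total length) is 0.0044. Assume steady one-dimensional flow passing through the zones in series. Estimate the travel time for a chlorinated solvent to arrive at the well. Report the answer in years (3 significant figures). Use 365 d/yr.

13.1 years

Steady 1-D flow in series ⇒ the Darcy flux q is identical in every zone and the zone head losses add (resistances L/K in series).
Σ(L/K) = 636/5.97 + 338/63.6 = 106.5 + 5.314 = 111.8 d
K_eq = L_total / Σ(L/K) = 974 / 111.8 = 8.708 m/d
q = K_eq · i = 8.708 × 0.0044 = 0.03832 m/d (same in every zone)
Zone A: v = q/n = 0.03832/0.24 = 0.1597 m/d → t_A = 636/0.1597 = 3984 d
Zone B: v = q/n = 0.03832/0.09 = 0.4257 m/d → t_B = 338/0.4257 = 793.9 d
Total t = 3984 + 793.9 = 4778 d
   = 4778 / 365 = 13.1 yr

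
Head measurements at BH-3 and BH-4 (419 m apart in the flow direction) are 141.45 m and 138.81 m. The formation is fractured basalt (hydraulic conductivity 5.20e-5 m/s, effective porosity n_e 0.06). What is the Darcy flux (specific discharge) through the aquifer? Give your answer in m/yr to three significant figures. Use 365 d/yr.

Hydraulic gradient i = (141.45 − 138.81) / 419 = 2.64 / 419 = 0.006301
K = 5.20e-5 m/s × 86400 s/d = 4.493 m/d
q = Ki = 4.493 × 0.006301 = 0.02831 m/d
   = 0.02831 × 365 = 10.3 m/yr

10.3 m/yr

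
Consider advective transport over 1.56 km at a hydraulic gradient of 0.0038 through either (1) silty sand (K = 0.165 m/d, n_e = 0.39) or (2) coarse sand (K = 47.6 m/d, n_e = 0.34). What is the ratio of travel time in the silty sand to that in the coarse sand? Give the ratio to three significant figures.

Unit 1 (silty sand): v = 0.165×0.0038/0.39 = 0.001608 m/d, t = 1560/0.001608 = 970300 d
Unit 2 (coarse sand): v = 47.6×0.0038/0.34 = 0.5320 m/d, t = 1560/0.5320 = 2932 d
t(silty sand) / t(coarse sand) = 970300/2932 = 331

331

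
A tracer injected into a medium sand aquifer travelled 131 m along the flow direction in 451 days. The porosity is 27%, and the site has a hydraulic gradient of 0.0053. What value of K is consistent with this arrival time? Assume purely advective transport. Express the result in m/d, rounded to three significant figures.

v = L / t = 131 / 451 = 0.2905 m/d
K = v · n / i = 0.2905 × 0.27 / 0.0053 = 14.8 m/d

14.8 m/d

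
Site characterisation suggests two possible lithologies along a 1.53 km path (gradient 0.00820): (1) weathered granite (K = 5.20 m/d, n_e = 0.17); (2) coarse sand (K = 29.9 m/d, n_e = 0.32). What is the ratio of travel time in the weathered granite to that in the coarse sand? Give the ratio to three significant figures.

Unit 1 (weathered granite): v = 5.20×0.0082/0.17 = 0.2508 m/d, t = 1530/0.2508 = 6100 d
Unit 2 (coarse sand): v = 29.9×0.0082/0.32 = 0.7662 m/d, t = 1530/0.7662 = 1997 d
t(weathered granite) / t(coarse sand) = 6100/1997 = 3.05

3.05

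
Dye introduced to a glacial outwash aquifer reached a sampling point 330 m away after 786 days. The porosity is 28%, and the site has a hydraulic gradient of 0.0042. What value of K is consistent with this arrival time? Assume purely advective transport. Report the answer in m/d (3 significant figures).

v = L / t = 330 / 786 = 0.4198 m/d
K = v · n / i = 0.4198 × 0.28 / 0.0042 = 28.0 m/d

28.0 m/d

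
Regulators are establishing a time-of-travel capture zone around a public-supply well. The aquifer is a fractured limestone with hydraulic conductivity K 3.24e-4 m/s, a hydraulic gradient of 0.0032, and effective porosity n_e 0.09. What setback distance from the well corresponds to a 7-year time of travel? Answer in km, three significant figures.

K = 3.24e-4 m/s × 86400 s/d = 27.99 m/d
Darcy flux q = K·i = 27.99 × 0.0032 = 0.08958 m/d
v = Ki/n = 27.99·0.0032/0.09 = 0.9953 m/d
T = 7 yr × 365 = 2555 d
L = v × T = 0.9953 × 2555 = 2543 m
   = 2.54 km

2.54 km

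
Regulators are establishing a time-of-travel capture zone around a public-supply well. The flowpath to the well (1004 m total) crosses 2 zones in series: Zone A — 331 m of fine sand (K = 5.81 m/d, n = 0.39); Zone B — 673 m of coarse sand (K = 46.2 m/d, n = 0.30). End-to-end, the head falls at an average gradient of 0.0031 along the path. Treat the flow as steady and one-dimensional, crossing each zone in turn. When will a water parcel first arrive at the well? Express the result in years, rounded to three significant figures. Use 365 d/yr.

20.8 years

For zones in series the flux q is common to all zones; the equivalent conductivity is the harmonic (thickness-weighted) mean, K_eq = L_total / Σ(L_j/K_j).
Σ(L/K) = 331/5.81 + 673/46.2 = 56.97 + 14.57 = 71.54 d
K_eq = L_total / Σ(L/K) = 1004 / 71.54 = 14.03 m/d
q = K_eq · i = 14.03 × 0.0031 = 0.04351 m/d (same in every zone)
Zone A: v = q/n = 0.04351/0.39 = 0.1116 m/d → t_A = 331/0.1116 = 2967 d
Zone B: v = q/n = 0.04351/0.30 = 0.1450 m/d → t_B = 673/0.1450 = 4641 d
Total t = 2967 + 4641 = 7608 d
   = 7608 / 365 = 20.8 yr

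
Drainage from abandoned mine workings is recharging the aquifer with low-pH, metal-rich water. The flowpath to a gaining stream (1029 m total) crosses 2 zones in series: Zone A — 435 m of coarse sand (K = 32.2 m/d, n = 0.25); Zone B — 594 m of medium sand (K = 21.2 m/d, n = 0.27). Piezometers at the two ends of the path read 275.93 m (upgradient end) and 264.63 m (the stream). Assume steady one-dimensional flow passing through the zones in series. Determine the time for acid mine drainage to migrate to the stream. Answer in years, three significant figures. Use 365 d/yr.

2.71 years

Total head drop ΔH = 275.93 − 264.63 = 11.30 m
Continuity: the same q passes through each zone, so ΔH = q·Σ(L_j/K_j) — the zones act as resistances in series.
Σ(L/K) = 435/32.2 + 594/21.2 = 13.51 + 28.02 = 41.53 d
q = ΔH / Σ(L/K) = 11.30 / 41.53 = 0.2721 m/d (same in every zone)
Zone A: v = q/n = 0.2721/0.25 = 1.088 m/d → t_A = 435/1.088 = 399.7 d
Zone B: v = q/n = 0.2721/0.27 = 1.008 m/d → t_B = 594/1.008 = 589.4 d
Total t = 399.7 + 589.4 = 989.1 d
   = 989.1 / 365 = 2.71 yr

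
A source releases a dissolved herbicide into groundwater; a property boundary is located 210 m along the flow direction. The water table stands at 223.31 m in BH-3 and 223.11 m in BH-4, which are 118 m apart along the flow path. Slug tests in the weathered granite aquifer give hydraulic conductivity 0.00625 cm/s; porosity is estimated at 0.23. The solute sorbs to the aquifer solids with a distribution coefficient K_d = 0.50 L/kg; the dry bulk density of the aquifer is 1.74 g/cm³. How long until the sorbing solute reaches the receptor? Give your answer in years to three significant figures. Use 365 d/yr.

Hydraulic gradient i = (223.31 − 223.11) / 118 = 0.20 / 118 = 0.001695
K = 0.00625 cm/s × 864 = 5.400 m/d
Specific discharge q = 5.400 × 0.001695 = 0.009153 m/d
v = Ki/n = 5.400·0.001695/0.23 = 0.03979 m/d
Retardation R = 1 + ρ_b·K_d/n = 1 + 1.74×0.50/0.23 = 4.783
Contaminant velocity v_c = v/R = 0.03979/4.783 = 0.008320 m/d
t = L/v_c = 210/0.008320 = 25240 d
   = 25240/365 = 69.1 yr

69.1 years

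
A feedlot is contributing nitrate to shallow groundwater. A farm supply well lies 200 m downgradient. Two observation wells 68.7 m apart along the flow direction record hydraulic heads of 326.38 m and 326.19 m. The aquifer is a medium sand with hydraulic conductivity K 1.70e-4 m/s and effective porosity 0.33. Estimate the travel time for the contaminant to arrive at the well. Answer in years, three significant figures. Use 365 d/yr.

Hydraulic gradient i = (326.38 − 326.19) / 68.7 = 0.19 / 68.7 = 0.002766
K = 1.70e-4 m/s × 86400 s/d = 14.69 m/d
q = Ki = 14.69 × 0.002766 = 0.04062 m/d
Average linear velocity = 0.04062 / 0.33 = 0.1231 m/d
t = L / v = 200 / 0.1231 = 1625 d
   = 1625 / 365 = 4.45 yr

4.45 years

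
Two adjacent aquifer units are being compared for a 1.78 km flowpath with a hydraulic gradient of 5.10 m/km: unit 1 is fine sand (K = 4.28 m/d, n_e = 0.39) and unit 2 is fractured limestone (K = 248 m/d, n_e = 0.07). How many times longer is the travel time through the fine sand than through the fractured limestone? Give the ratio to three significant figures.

Unit 1 (fine sand): v = 4.28×0.0051/0.39 = 0.05597 m/d, t = 1780/0.05597 = 31800 d
Unit 2 (fractured limestone): v = 248×0.0051/0.07 = 18.07 m/d, t = 1780/18.07 = 98.51 d
t(fine sand) / t(fractured limestone) = 31800/98.51 = 323

323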